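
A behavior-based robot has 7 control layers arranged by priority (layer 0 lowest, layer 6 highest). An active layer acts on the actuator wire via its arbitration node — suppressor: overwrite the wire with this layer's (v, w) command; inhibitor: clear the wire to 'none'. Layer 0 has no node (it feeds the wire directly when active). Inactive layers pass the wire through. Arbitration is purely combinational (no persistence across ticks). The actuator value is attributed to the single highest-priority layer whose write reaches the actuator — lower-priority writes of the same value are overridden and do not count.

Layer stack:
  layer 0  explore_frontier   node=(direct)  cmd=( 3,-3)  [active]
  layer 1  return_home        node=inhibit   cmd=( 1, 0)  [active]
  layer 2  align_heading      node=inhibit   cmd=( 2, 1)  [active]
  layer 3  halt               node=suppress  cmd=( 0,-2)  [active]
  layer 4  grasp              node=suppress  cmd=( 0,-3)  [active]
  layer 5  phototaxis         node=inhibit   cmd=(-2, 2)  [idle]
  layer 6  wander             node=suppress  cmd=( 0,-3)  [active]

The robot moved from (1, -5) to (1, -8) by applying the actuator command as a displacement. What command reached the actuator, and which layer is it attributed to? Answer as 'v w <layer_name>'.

0 -3 wander

displacement = (1, -8) − (1, -5) = (0, -3)
layer 0 (explore_frontier) active — direct: (3, -3)
layer 1 (return_home) active — inhibits: none
layer 2 (align_heading) active — inhibits: none
layer 3 (halt) active — suppresses: (0, -2)
layer 4 (grasp) active — suppresses: (0, -3)
layer 5 (phototaxis) idle — unchanged: (0, -3)
layer 6 (wander) active — suppresses: (0, -3)
→ actuator (0, -3) — from layer 6 (wander)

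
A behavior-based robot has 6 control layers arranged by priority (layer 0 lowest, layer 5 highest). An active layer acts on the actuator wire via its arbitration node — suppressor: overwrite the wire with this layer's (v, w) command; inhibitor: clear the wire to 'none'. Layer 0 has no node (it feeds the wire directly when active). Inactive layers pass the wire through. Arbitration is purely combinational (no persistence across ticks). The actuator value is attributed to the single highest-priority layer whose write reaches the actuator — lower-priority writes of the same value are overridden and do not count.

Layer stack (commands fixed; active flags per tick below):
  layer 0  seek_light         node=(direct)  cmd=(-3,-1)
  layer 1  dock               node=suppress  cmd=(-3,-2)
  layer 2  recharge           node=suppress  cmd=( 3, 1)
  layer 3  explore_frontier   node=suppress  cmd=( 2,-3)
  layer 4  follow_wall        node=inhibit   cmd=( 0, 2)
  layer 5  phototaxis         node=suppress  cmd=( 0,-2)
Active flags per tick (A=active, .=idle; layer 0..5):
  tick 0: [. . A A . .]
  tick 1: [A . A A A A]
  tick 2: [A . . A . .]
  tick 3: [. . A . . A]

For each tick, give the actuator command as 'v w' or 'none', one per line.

tick 0:
  L0 seek_light: idle → wire = none
  L1 dock: idle → wire stays none
  L2 recharge: active, suppressor → wire = (3, 1)
  L3 explore_frontier: active, suppressor → wire = (2, -3)
  L4 follow_wall: idle → wire stays (2, -3)
  L5 phototaxis: idle → wire stays (2, -3)
  actuator = (2, -3)
tick 1:
  L0 seek_light: active, feeds wire = (-3, -1)
  L1 dock: idle → wire stays (-3, -1)
  L2 recharge: active, suppressor → wire = (3, 1)
  L3 explore_frontier: active, suppressor → wire = (2, -3)
  L4 follow_wall: active, inhibitor → wire = none
  L5 phototaxis: active, suppressor → wire = (0, -2)
  actuator = (0, -2)
tick 2:
  L0 seek_light: active, feeds wire = (-3, -1)
  L1 dock: idle → wire stays (-3, -1)
  L2 recharge: idle → wire stays (-3, -1)
  L3 explore_frontier: active, suppressor → wire = (2, -3)
  L4 follow_wall: idle → wire stays (2, -3)
  L5 phototaxis: idle → wire stays (2, -3)
  actuator = (2, -3)
tick 3:
  L0 seek_light: idle → wire = none
  L1 dock: idle → wire stays none
  L2 recharge: active, suppressor → wire = (3, 1)
  L3 explore_frontier: idle → wire stays (3, 1)
  L4 follow_wall: idle → wire stays (3, 1)
  L5 phototaxis: active, suppressor → wire = (0, -2)
  actuator = (0, -2)

2 -3
0 -2
2 -3
0 -2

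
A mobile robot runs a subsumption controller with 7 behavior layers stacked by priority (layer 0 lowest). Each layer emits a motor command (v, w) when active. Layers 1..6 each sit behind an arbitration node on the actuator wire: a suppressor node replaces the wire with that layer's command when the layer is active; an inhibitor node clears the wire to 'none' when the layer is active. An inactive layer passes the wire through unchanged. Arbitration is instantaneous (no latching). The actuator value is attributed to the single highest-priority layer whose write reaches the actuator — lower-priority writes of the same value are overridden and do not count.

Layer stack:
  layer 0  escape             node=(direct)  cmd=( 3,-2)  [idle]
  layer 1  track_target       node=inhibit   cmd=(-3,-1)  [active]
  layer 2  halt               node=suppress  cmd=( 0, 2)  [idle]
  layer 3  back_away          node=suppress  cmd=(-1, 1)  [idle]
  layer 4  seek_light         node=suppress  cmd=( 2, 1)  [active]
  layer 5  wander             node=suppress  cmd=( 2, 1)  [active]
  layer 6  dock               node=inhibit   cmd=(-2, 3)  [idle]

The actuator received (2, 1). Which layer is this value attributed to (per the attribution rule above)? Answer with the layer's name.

wander

L0 escape: idle → wire = none
L1 track_target: active, inhibitor → wire = none
L2 halt: idle → wire stays none
L3 back_away: idle → wire stays none
L4 seek_light: active, suppressor → wire = (2, 1)
L5 wander: active, suppressor → wire = (2, 1)
L6 dock: idle → wire stays (2, 1)
actuator = (2, 1)
last writer: layer 5 = wander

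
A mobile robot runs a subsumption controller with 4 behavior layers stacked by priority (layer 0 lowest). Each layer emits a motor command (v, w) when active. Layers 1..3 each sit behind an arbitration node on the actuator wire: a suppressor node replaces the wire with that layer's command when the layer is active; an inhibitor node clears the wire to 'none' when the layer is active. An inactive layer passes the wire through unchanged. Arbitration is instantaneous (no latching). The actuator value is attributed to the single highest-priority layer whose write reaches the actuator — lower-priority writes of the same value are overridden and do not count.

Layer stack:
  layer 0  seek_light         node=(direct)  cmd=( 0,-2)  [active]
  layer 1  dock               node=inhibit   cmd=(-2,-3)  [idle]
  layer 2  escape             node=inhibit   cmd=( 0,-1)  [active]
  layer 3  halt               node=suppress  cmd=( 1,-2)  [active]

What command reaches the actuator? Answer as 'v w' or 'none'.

1 -2

L0 seek_light: active, feeds wire = (0, -2)
L1 dock: idle → wire stays (0, -2)
L2 escape: active, inhibitor → wire = none
L3 halt: active, suppressor → wire = (1, -2)
actuator = (1, -2)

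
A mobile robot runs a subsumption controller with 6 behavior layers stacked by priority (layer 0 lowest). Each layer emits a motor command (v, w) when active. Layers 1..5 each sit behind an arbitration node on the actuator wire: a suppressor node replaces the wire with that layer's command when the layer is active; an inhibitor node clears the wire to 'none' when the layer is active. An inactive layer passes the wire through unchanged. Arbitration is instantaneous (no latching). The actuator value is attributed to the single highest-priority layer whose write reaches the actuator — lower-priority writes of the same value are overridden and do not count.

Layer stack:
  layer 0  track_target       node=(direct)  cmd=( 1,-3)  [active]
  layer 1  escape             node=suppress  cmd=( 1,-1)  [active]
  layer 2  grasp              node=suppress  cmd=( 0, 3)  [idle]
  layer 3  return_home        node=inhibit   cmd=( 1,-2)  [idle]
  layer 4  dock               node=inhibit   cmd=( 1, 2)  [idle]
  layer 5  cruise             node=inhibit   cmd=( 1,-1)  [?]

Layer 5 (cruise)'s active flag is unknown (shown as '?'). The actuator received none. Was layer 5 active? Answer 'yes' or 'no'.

yes

If layer 5 is active=yes:
  actuator would be none
If layer 5 is active=no:
  actuator would be (1, -1)
Observed none, so layer 5 was active.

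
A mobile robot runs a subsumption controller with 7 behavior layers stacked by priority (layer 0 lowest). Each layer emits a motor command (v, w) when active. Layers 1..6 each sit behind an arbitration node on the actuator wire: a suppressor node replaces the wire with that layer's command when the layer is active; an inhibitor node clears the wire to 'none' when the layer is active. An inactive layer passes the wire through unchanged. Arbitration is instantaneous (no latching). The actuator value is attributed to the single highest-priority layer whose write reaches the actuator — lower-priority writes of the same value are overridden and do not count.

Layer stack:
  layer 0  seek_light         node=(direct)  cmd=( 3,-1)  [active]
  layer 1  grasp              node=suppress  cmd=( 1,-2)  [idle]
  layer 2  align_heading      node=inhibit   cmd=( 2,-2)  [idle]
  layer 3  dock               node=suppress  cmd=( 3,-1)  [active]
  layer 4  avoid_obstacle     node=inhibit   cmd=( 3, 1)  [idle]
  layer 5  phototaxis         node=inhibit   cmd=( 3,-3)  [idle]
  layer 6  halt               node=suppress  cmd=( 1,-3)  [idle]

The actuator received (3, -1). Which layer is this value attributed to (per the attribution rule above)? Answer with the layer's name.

L0 seek_light: active, feeds wire = (3, -1)
L1 grasp: idle → wire stays (3, -1)
L2 align_heading: idle → wire stays (3, -1)
L3 dock: active, suppressor → wire = (3, -1)
L4 avoid_obstacle: idle → wire stays (3, -1)
L5 phototaxis: idle → wire stays (3, -1)
L6 halt: idle → wire stays (3, -1)
actuator = (3, -1)
last writer: layer 3 = dock

dock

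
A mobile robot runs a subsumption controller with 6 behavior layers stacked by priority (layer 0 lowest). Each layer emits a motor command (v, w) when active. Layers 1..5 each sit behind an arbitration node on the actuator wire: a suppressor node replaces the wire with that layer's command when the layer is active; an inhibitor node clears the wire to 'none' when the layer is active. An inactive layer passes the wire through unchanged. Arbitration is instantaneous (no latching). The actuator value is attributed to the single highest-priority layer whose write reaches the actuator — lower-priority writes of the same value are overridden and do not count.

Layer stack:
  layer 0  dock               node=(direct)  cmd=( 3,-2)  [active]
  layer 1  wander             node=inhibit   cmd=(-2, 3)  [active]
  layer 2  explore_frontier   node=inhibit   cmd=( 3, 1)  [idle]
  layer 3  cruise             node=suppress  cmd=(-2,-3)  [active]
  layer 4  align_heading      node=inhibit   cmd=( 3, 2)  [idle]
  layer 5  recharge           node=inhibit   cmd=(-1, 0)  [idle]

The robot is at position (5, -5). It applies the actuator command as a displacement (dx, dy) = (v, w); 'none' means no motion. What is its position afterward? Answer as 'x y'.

layer 0 (dock) active — direct: (3, -2)
layer 1 (wander) active — inhibits: none
layer 2 (explore_frontier) idle — unchanged: none
layer 3 (cruise) active — suppresses: (-2, -3)
layer 4 (align_heading) idle — unchanged: (-2, -3)
layer 5 (recharge) idle — unchanged: (-2, -3)
→ actuator (-2, -3)
position: (5, -5) + (-2, -3) = (3, -8)

3 -8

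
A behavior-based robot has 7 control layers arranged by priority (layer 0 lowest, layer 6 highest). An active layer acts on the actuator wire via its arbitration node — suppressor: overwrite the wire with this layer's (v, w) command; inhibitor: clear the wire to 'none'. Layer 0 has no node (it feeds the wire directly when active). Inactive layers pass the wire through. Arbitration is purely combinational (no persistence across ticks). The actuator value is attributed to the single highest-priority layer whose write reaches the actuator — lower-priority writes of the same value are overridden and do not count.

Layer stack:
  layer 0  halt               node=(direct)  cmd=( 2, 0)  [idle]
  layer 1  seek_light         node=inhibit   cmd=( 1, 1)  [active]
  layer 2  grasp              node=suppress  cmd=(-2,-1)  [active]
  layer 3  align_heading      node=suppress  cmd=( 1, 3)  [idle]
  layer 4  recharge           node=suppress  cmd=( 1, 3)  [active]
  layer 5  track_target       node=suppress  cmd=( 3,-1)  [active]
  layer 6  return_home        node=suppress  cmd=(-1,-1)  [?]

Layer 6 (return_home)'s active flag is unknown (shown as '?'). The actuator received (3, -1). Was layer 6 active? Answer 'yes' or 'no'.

no

If layer 6 is active=yes:
  actuator would be (-1, -1)
If layer 6 is active=no:
  actuator would be (3, -1)
Observed (3, -1), so layer 6 was idle.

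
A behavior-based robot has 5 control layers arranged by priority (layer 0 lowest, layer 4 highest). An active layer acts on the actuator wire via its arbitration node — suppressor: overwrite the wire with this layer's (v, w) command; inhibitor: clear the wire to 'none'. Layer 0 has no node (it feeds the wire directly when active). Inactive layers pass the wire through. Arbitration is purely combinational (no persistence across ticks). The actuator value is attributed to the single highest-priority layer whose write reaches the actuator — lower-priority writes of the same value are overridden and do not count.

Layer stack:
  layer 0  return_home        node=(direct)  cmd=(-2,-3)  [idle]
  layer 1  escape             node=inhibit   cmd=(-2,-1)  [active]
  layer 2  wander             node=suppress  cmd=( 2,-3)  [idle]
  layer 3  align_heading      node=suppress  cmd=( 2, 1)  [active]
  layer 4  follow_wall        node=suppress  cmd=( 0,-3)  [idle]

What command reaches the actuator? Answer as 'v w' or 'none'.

2 1

[0] return_home off; wire := none
[1] escape on (inhibit); wire := none
[2] wander off; pass none
[3] align_heading on (suppress); wire := (2, 1)
[4] follow_wall off; pass (2, 1)
output (2, 1)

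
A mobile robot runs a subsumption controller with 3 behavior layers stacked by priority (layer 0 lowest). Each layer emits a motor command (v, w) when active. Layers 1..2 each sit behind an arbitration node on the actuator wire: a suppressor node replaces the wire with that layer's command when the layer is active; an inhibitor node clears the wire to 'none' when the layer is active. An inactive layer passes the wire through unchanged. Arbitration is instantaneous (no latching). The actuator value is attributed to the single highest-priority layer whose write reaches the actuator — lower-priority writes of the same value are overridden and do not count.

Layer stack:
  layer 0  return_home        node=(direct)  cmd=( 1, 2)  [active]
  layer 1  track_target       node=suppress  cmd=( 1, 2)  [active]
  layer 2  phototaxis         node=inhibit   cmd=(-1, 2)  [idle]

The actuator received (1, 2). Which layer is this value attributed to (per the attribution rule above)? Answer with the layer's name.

[0] return_home on; wire := (1, 2)
[1] track_target on (suppress); wire := (1, 2)
[2] phototaxis off; pass (1, 2)
output (1, 2)
last writer: layer 1 = track_target

track_target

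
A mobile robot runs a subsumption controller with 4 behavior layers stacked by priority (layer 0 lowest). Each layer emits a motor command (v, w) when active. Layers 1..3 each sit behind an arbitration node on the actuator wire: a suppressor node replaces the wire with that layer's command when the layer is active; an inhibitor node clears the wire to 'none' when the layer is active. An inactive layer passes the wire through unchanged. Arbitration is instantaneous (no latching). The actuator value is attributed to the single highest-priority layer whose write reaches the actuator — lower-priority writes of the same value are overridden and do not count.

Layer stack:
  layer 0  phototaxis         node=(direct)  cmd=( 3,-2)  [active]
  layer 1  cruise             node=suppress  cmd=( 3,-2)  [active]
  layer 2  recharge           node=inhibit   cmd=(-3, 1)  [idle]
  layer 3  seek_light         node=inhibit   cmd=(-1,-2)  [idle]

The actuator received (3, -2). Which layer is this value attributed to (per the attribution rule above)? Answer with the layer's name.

[0] phototaxis on; wire := (3, -2)
[1] cruise on (suppress); wire := (3, -2)
[2] recharge off; pass (3, -2)
[3] seek_light off; pass (3, -2)
output (3, -2)
last writer: layer 1 = cruise

cruise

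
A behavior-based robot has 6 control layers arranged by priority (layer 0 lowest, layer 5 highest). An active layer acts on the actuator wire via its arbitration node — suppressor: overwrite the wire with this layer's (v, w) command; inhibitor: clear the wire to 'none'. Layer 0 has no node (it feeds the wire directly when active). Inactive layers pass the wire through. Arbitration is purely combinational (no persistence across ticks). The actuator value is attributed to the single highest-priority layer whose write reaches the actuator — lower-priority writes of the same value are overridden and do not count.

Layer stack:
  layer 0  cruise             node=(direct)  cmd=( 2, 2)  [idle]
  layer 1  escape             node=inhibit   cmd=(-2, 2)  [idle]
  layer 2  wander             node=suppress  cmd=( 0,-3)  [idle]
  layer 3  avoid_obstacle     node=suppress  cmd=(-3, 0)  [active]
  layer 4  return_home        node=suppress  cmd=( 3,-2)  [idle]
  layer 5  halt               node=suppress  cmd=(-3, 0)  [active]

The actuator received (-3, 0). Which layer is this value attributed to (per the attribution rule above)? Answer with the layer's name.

halt

L0 cruise: idle → wire = none
L1 escape: idle → wire stays none
L2 wander: idle → wire stays none
L3 avoid_obstacle: active, suppressor → wire = (-3, 0)
L4 return_home: idle → wire stays (-3, 0)
L5 halt: active, suppressor → wire = (-3, 0)
actuator = (-3, 0)
last writer: layer 5 = halt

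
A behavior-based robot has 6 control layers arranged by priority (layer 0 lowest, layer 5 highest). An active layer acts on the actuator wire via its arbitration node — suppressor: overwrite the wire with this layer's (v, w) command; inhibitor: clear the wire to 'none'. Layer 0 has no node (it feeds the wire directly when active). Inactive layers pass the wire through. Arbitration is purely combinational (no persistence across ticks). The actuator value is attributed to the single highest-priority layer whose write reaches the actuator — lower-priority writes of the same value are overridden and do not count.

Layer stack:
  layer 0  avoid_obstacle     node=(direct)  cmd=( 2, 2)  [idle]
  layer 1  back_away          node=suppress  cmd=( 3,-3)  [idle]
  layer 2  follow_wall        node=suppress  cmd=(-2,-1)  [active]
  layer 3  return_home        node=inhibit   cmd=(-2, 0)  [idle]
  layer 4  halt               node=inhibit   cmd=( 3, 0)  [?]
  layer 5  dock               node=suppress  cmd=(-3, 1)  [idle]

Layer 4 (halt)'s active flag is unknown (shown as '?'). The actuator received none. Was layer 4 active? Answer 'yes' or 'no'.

If layer 4 is active=yes:
  actuator would be none
If layer 4 is active=no:
  actuator would be (-2, -1)
Observed none, so layer 4 was active.

yes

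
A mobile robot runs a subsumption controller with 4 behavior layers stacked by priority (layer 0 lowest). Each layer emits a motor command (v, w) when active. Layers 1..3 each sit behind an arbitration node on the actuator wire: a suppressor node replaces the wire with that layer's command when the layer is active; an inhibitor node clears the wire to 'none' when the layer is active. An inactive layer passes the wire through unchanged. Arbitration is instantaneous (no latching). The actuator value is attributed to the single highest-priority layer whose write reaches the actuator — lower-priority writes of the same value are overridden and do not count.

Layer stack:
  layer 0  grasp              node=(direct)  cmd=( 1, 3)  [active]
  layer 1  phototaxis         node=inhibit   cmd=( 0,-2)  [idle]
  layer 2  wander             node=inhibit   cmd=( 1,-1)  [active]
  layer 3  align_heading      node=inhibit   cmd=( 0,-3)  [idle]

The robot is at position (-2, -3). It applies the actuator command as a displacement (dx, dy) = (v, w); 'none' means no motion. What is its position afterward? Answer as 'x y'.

[0] grasp on; wire := (1, 3)
[1] phototaxis off; pass (1, 3)
[2] wander on (inhibit); wire := none
[3] align_heading off; pass none
output none
position: (-2, -3) + none = (-2, -3)

-2 -3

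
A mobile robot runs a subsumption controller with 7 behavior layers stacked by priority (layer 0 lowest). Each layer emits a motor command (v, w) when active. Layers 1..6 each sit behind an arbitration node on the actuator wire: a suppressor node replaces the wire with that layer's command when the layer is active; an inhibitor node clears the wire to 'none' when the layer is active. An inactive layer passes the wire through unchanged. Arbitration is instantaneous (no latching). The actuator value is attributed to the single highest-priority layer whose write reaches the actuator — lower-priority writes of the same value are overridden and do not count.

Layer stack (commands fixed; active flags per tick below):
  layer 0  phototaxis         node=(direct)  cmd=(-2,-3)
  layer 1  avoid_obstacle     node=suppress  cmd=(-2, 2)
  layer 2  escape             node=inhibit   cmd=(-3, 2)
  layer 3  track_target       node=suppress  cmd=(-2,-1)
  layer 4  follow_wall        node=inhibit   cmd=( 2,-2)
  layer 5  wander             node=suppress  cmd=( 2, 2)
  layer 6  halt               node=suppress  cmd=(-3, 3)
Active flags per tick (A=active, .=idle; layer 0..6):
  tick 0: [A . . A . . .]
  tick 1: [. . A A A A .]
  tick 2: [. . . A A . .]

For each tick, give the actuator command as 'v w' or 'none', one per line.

-2 -1
2 2
none

tick 0:
  layer 0 (phototaxis) active — direct: (-2, -3)
  layer 1 (avoid_obstacle) idle — unchanged: (-2, -3)
  layer 2 (escape) idle — unchanged: (-2, -3)
  layer 3 (track_target) active — suppresses: (-2, -1)
  layer 4 (follow_wall) idle — unchanged: (-2, -1)
  layer 5 (wander) idle — unchanged: (-2, -1)
  layer 6 (halt) idle — unchanged: (-2, -1)
  → actuator (-2, -1)
tick 1:
  layer 0 (phototaxis) idle — none
  layer 1 (avoid_obstacle) idle — unchanged: none
  layer 2 (escape) active — inhibits: none
  layer 3 (track_target) active — suppresses: (-2, -1)
  layer 4 (follow_wall) active — inhibits: none
  layer 5 (wander) active — suppresses: (2, 2)
  layer 6 (halt) idle — unchanged: (2, 2)
  → actuator (2, 2)
tick 2:
  layer 0 (phototaxis) idle — none
  layer 1 (avoid_obstacle) idle — unchanged: none
  layer 2 (escape) idle — unchanged: none
  layer 3 (track_target) active — suppresses: (-2, -1)
  layer 4 (follow_wall) active — inhibits: none
  layer 5 (wander) idle — unchanged: none
  layer 6 (halt) idle — unchanged: none
  → actuator none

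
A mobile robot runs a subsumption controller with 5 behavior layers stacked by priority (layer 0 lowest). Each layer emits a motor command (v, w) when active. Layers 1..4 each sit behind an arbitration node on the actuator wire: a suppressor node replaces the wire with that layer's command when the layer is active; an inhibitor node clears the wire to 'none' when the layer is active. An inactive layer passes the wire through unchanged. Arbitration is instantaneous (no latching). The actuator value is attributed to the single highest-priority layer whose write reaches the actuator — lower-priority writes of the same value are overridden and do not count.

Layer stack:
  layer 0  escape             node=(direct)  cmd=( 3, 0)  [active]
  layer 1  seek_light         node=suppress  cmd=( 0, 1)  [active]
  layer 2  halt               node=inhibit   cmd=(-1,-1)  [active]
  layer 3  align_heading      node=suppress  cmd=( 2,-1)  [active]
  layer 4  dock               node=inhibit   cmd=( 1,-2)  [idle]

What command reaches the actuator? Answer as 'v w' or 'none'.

2 -1

L0 escape: active, feeds wire = (3, 0)
L1 seek_light: active, suppressor → wire = (0, 1)
L2 halt: active, inhibitor → wire = none
L3 align_heading: active, suppressor → wire = (2, -1)
L4 dock: idle → wire stays (2, -1)
actuator = (2, -1)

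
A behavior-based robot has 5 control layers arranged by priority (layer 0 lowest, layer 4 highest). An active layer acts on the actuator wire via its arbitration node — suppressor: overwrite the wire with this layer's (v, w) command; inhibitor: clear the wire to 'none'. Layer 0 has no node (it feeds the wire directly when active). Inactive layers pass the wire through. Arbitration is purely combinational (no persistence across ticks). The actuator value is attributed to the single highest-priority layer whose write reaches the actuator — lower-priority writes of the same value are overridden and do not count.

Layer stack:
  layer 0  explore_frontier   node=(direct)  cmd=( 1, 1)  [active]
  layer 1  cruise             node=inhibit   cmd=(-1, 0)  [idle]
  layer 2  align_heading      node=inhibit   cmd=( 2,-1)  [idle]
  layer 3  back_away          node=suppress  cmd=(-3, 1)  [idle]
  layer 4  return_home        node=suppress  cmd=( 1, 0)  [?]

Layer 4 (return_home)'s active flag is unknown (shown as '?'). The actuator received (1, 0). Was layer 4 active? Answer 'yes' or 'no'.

If layer 4 is active=yes:
  actuator would be (1, 0)
If layer 4 is active=no:
  actuator would be (1, 1)
Observed (1, 0), so layer 4 was active.

yes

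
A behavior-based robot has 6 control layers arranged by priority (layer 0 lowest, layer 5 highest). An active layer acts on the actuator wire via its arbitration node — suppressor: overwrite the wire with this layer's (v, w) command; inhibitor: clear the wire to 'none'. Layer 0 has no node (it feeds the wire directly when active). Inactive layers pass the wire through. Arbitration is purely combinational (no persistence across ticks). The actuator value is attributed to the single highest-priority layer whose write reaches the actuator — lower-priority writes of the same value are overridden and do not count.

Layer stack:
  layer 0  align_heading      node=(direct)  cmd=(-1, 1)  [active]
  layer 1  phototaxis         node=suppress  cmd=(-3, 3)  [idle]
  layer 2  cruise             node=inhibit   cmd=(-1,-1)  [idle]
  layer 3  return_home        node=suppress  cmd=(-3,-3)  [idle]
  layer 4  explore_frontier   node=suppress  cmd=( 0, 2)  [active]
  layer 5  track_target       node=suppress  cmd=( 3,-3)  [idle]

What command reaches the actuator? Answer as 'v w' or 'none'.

layer 0 (align_heading) active — direct: (-1, 1)
layer 1 (phototaxis) idle — unchanged: (-1, 1)
layer 2 (cruise) idle — unchanged: (-1, 1)
layer 3 (return_home) idle — unchanged: (-1, 1)
layer 4 (explore_frontier) active — suppresses: (0, 2)
layer 5 (track_target) idle — unchanged: (0, 2)
→ actuator (0, 2)

0 2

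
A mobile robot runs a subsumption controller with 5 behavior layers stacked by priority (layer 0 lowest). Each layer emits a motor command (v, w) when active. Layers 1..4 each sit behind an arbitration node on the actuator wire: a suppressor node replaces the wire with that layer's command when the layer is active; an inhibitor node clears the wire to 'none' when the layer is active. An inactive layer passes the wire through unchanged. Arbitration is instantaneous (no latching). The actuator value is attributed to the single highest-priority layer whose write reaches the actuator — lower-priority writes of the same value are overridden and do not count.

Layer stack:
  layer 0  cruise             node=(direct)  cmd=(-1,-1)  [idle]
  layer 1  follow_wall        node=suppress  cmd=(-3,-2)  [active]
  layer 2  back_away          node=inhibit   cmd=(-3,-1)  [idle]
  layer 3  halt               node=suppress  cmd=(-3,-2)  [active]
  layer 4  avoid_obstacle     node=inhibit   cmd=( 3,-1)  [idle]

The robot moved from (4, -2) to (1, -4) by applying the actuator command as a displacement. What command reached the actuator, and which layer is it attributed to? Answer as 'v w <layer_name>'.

displacement = (1, -4) − (4, -2) = (-3, -2)
L0 cruise: idle → wire = none
L1 follow_wall: active, suppressor → wire = (-3, -2)
L2 back_away: idle → wire stays (-3, -2)
L3 halt: active, suppressor → wire = (-3, -2)
L4 avoid_obstacle: idle → wire stays (-3, -2)
actuator = (-3, -2) — from layer 3 (halt)

-3 -2 halt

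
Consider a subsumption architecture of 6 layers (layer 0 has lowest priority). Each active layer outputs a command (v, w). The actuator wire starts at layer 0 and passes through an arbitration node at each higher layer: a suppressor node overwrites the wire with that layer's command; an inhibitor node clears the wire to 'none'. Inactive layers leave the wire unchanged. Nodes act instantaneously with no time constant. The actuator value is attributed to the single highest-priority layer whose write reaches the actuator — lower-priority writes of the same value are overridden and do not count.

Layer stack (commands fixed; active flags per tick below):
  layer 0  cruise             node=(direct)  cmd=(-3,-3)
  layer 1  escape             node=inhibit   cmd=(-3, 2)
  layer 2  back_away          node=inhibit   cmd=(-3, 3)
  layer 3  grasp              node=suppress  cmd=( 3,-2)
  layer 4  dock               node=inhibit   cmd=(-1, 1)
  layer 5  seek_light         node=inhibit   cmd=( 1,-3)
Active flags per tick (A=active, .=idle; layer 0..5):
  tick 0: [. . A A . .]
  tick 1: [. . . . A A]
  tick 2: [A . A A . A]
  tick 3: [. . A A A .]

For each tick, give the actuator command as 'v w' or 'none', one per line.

3 -2
none
none
none

tick 0:
  L0 cruise: idle → wire = none
  L1 escape: idle → wire stays none
  L2 back_away: active, inhibitor → wire = none
  L3 grasp: active, suppressor → wire = (3, -2)
  L4 dock: idle → wire stays (3, -2)
  L5 seek_light: idle → wire stays (3, -2)
  actuator = (3, -2)
tick 1:
  L0 cruise: idle → wire = none
  L1 escape: idle → wire stays none
  L2 back_away: idle → wire stays none
  L3 grasp: idle → wire stays none
  L4 dock: active, inhibitor → wire = none
  L5 seek_light: active, inhibitor → wire = none
  actuator = none
tick 2:
  L0 cruise: active, feeds wire = (-3, -3)
  L1 escape: idle → wire stays (-3, -3)
  L2 back_away: active, inhibitor → wire = none
  L3 grasp: active, suppressor → wire = (3, -2)
  L4 dock: idle → wire stays (3, -2)
  L5 seek_light: active, inhibitor → wire = none
  actuator = none
tick 3:
  L0 cruise: idle → wire = none
  L1 escape: idle → wire stays none
  L2 back_away: active, inhibitor → wire = none
  L3 grasp: active, suppressor → wire = (3, -2)
  L4 dock: active, inhibitor → wire = none
  L5 seek_light: idle → wire stays none
  actuator = none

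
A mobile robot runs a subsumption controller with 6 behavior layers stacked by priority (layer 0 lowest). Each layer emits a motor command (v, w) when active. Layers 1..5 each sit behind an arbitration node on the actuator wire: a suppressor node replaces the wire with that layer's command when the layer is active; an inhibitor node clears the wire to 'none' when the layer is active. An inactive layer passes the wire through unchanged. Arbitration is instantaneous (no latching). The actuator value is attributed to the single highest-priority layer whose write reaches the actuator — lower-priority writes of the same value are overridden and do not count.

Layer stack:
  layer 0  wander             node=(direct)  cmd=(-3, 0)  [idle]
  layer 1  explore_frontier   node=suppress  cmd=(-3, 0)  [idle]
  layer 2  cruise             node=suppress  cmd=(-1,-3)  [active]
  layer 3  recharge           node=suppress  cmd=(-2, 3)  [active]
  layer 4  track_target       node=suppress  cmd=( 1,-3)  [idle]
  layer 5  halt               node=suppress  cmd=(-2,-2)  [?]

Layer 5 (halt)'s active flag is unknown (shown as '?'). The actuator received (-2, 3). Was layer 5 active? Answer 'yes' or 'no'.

If layer 5 is active=yes:
  actuator would be (-2, -2)
If layer 5 is active=no:
  actuator would be (-2, 3)
Observed (-2, 3), so layer 5 was idle.

no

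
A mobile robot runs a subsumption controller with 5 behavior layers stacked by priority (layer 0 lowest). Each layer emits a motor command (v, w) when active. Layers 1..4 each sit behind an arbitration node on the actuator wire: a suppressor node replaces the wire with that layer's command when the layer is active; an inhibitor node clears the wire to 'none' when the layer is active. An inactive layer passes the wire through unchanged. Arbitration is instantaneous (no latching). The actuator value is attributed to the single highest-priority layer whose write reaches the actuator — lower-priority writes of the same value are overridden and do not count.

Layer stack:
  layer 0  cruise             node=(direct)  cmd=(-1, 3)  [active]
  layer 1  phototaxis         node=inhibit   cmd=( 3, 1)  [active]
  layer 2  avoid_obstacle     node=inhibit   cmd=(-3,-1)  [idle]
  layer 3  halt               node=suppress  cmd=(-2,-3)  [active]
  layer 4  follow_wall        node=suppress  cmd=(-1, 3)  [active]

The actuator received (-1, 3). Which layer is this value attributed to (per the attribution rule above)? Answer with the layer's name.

L0 cruise: active, feeds wire = (-1, 3)
L1 phototaxis: active, inhibitor → wire = none
L2 avoid_obstacle: idle → wire stays none
L3 halt: active, suppressor → wire = (-2, -3)
L4 follow_wall: active, suppressor → wire = (-1, 3)
actuator = (-1, 3)
last writer: layer 4 = follow_wall

follow_wall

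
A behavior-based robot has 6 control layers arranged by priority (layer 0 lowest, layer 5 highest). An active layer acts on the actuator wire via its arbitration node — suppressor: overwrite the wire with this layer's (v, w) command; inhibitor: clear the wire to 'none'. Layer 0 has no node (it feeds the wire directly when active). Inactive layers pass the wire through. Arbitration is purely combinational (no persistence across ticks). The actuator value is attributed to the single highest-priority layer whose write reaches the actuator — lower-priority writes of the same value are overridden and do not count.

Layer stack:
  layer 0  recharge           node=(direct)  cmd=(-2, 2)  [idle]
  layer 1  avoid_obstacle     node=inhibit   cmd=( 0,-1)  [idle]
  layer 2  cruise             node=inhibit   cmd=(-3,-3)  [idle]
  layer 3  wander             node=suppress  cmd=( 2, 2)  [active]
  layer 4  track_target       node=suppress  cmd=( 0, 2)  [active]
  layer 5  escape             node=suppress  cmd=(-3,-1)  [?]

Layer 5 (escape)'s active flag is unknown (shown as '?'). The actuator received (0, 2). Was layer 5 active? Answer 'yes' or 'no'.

If layer 5 is active=yes:
  actuator would be (-3, -1)
If layer 5 is active=no:
  actuator would be (0, 2)
Observed (0, 2), so layer 5 was idle.

no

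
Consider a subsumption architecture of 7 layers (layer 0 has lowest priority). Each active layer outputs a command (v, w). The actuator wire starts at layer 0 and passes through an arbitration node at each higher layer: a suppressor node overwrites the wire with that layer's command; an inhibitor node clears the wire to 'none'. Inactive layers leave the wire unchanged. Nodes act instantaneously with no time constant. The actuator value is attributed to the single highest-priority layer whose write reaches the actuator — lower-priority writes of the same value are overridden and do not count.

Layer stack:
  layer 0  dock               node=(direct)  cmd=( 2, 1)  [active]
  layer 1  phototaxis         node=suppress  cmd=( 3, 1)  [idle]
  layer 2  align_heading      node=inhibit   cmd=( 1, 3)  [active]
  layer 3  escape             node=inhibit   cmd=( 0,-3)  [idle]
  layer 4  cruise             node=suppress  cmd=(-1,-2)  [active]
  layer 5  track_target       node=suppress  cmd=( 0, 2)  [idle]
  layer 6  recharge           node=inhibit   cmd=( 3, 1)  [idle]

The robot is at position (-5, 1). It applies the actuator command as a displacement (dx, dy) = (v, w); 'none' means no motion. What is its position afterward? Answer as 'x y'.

[0] dock on; wire := (2, 1)
[1] phototaxis off; pass (2, 1)
[2] align_heading on (inhibit); wire := none
[3] escape off; pass none
[4] cruise on (suppress); wire := (-1, -2)
[5] track_target off; pass (-1, -2)
[6] recharge off; pass (-1, -2)
output (-1, -2)
position: (-5, 1) + (-1, -2) = (-6, -1)

-6 -1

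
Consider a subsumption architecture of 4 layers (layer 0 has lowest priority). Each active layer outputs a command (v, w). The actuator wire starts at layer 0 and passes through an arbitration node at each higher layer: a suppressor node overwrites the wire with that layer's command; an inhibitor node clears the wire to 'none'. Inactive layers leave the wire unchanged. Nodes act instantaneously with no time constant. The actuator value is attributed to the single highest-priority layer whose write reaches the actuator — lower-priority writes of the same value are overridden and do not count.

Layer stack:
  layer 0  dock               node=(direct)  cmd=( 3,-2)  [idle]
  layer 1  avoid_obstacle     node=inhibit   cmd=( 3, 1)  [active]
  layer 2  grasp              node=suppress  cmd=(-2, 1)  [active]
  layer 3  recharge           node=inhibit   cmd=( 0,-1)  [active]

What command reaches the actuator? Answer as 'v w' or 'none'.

layer 0 (dock) idle — none
layer 1 (avoid_obstacle) active — inhibits: none
layer 2 (grasp) active — suppresses: (-2, 1)
layer 3 (recharge) active — inhibits: none
→ actuator none

none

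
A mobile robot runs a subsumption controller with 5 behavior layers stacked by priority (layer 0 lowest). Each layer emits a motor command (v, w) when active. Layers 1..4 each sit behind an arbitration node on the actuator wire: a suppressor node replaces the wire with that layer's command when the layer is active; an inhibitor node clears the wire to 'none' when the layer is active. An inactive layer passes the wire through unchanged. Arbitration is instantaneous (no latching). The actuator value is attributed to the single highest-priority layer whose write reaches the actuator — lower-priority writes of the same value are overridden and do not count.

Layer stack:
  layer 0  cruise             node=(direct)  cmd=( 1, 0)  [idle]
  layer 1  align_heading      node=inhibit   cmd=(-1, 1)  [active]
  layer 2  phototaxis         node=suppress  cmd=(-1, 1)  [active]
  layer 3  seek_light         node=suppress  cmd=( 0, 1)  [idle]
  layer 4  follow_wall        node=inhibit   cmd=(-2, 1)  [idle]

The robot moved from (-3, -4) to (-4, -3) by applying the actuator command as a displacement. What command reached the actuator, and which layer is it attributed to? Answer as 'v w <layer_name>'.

displacement = (-4, -3) − (-3, -4) = (-1, 1)
layer 0 (cruise) idle — none
layer 1 (align_heading) active — inhibits: none
layer 2 (phototaxis) active — suppresses: (-1, 1)
layer 3 (seek_light) idle — unchanged: (-1, 1)
layer 4 (follow_wall) idle — unchanged: (-1, 1)
→ actuator (-1, 1) — from layer 2 (phototaxis)

-1 1 phototaxis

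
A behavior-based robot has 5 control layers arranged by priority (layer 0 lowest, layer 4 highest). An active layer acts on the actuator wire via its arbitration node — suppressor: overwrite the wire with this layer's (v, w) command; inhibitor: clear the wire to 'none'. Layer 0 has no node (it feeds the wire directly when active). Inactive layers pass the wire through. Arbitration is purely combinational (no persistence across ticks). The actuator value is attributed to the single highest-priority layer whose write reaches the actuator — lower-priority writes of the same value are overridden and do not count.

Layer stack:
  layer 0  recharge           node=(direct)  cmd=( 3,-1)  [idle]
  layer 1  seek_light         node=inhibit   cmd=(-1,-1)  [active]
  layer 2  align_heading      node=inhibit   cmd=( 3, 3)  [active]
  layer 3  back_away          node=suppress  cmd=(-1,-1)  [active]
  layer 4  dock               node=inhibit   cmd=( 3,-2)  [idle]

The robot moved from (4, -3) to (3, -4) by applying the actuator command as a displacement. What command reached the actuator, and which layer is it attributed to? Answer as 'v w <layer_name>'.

-1 -1 back_away

displacement = (3, -4) − (4, -3) = (-1, -1)
layer 0 (recharge) idle — none
layer 1 (seek_light) active — inhibits: none
layer 2 (align_heading) active — inhibits: none
layer 3 (back_away) active — suppresses: (-1, -1)
layer 4 (dock) idle — unchanged: (-1, -1)
→ actuator (-1, -1) — from layer 3 (back_away)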